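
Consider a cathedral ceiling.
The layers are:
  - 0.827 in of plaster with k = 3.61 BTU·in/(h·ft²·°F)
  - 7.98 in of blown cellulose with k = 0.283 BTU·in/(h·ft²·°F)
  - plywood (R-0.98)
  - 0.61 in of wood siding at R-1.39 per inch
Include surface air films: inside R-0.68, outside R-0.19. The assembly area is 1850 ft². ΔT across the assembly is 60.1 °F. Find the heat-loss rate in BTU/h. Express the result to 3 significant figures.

0.827/3.61 = 0.2291
7.98/0.283 = 28.2
0.61 × 1.39 = 0.8479
R_total = 0.68 + 0.2291 + 28.2 + 0.98 + 0.8479 + 0.19 = 31.12 ft²·°F·h/BTU
Q = A·ΔT/R = 1850 × 60.1 / 31.12 = 3572 BTU/h

3570 BTU/h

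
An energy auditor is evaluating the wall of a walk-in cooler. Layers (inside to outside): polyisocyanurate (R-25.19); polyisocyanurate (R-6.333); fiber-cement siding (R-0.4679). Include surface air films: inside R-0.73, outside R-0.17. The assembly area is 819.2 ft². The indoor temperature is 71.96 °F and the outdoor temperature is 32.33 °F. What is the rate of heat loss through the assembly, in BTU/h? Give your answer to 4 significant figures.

R_total = 0.73 + 25.19 + 6.333 + 0.4679 + 0.17 = 32.891 ft²·°F·h/BTU
Q = A·ΔT/R = 819.2 × (71.96 − 32.33) / 32.891 = 987.05 BTU/h

987.0 BTU/h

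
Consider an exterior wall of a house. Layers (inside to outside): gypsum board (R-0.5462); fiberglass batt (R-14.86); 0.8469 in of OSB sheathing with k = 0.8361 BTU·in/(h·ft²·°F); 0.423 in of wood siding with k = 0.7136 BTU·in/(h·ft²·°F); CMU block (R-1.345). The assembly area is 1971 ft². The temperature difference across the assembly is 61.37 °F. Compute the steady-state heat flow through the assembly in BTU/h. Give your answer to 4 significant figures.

6589 BTU/h

0.8469/0.8361 = 1.0129
0.423/0.7136 = 0.59277
R_total = 0.5462 + 14.86 + 1.0129 + 0.59277 + 1.345 = 18.357 ft²·°F·h/BTU
Q = A·ΔT/R = 1971 × 61.37 / 18.357 = 6589.4 BTU/h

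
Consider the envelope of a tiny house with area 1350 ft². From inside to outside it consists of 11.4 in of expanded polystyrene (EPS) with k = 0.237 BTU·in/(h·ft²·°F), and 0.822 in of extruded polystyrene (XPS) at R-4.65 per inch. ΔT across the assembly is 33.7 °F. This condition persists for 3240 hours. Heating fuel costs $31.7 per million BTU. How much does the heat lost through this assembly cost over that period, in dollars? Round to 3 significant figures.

90.0 dollars

11.4/0.237 = 48.1
0.822 × 4.65 = 3.822
R_total = 48.1 + 3.822 = 51.92 ft²·°F·h/BTU
Q = 1350 × 33.7 / 51.92 = 876.2 BTU/h
E = 876.2 × 3240 = 2839000 BTU
Cost = 2839000/10⁶ × 31.7 = $89.99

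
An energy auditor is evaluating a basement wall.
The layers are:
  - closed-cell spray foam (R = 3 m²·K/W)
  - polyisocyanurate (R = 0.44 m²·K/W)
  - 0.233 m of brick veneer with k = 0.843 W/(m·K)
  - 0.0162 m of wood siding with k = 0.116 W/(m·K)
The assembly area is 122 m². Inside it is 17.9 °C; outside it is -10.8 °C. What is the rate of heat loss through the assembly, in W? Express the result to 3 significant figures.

0.233/0.843 = 0.2764
0.0162/0.116 = 0.1397
R_total = 3 + 0.44 + 0.2764 + 0.1397 = 3.856 m²·K/W
Q = A·ΔT/R = 122 × (17.9 − (-10.8)) / 3.856 = 908 W

908 W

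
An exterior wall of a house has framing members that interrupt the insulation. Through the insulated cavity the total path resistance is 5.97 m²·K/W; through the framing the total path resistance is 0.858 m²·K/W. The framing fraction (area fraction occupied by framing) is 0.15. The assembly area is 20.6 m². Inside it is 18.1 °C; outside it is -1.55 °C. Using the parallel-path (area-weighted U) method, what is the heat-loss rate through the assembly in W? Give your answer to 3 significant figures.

U_eff = 0.85/5.97 + 0.15/0.858 = 0.1424 + 0.1748 = 0.3172
R_eff = 1/U_eff = 3.153 m²·K/W
Q = 20.6 × (18.1 − (-1.55)) / 3.153 = 128.4 W

128 W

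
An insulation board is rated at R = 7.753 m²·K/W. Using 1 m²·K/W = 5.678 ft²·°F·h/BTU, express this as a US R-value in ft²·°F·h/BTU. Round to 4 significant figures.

R_US = 7.753 × 5.678 = 44.022

44.02 ft²·°F·h/BTU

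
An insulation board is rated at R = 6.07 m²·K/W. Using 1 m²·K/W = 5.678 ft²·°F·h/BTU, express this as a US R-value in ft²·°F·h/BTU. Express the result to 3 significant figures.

R_US = 6.07 × 5.678 = 34.47

34.5 ft²·°F·h/BTU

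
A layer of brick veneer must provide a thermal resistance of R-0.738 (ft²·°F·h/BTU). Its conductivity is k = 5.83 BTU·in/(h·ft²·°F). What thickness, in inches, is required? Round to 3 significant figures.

L = R × k = 0.738 × 5.83 = 4.303 in

4.30 in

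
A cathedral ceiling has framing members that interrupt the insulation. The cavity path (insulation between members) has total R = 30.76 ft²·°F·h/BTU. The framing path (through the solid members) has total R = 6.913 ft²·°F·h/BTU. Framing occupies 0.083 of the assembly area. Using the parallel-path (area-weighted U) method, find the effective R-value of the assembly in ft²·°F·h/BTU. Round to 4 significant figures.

23.91 ft²·°F·h/BTU

U_eff = 0.917/30.76 + 0.083/6.913 = 0.029811 + 0.012006 = 0.041818
R_eff = 1/U_eff = 23.913 ft²·°F·h/BTU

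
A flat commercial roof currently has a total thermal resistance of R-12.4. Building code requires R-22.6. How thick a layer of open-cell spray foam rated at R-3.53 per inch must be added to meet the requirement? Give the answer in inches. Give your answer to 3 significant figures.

ΔR = 22.6 − 12.4 = 10.2 ft²·°F·h/BTU
L = ΔR / (R/in) = 10.2/3.53 = 2.89 in

2.89 in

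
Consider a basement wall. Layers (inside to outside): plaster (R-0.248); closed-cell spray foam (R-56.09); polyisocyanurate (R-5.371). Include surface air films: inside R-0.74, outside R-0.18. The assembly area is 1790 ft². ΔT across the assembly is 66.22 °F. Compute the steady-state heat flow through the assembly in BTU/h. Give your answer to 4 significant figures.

R_total = 0.74 + 0.248 + 56.09 + 5.371 + 0.18 = 62.629 ft²·°F·h/BTU
Q = A·ΔT/R = 1790 × 66.22 / 62.629 = 1892.6 BTU/h

1893 BTU/h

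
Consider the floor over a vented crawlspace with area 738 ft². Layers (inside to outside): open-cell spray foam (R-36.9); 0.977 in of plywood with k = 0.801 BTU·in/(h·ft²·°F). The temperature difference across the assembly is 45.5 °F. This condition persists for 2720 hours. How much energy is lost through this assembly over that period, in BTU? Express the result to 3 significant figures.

2400000 BTU

0.977/0.801 = 1.22
R_total = 36.9 + 1.22 = 38.12 ft²·°F·h/BTU
Q = 738 × 45.5 / 38.12 = 880.9 BTU/h
E = 880.9 × 2720 = 2396000 BTU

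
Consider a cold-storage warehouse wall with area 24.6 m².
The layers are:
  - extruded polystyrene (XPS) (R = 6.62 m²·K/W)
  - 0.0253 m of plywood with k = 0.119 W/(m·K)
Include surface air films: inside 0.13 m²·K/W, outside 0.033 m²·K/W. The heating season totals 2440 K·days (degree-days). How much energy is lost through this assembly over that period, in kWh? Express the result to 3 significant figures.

0.0253/0.119 = 0.2126
R_total = 0.13 + 6.62 + 0.2126 + 0.033 = 6.996 m²·K/W
E = A × HDD × 24 / R / 1000 = 24.6 × 2440 × 24 / 6.996 / 1000 = 205.9 kWh

206 kWh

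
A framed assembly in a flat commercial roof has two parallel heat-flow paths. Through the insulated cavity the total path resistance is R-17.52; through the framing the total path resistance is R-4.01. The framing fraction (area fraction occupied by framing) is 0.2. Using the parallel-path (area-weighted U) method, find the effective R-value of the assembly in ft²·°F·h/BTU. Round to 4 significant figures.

10.47 ft²·°F·h/BTU

U_eff = 0.8/17.52 + 0.2/4.01 = 0.045662 + 0.049875 = 0.095537
R_eff = 1/U_eff = 10.467 ft²·°F·h/BTU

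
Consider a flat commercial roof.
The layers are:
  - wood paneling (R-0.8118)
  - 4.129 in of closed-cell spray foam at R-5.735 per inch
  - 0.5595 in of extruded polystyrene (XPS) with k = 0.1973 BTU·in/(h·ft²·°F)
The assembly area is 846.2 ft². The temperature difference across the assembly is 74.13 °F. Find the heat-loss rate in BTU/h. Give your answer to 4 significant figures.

4.129 × 5.735 = 23.68
0.5595/0.1973 = 2.8358
R_total = 0.8118 + 23.68 + 2.8358 = 27.327 ft²·°F·h/BTU
Q = A·ΔT/R = 846.2 × 74.13 / 27.327 = 2295.5 BTU/h

2295 BTU/h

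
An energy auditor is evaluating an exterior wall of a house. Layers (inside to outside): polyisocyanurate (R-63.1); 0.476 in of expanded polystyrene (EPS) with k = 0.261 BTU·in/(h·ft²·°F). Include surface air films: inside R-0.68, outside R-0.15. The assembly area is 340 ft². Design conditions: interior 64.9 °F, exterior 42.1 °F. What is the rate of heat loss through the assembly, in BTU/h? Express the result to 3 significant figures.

0.476/0.261 = 1.824
R_total = 0.68 + 63.1 + 1.824 + 0.15 = 65.75 ft²·°F·h/BTU
Q = A·ΔT/R = 340 × (64.9 − 42.1) / 65.75 = 117.9 BTU/h

118 BTU/h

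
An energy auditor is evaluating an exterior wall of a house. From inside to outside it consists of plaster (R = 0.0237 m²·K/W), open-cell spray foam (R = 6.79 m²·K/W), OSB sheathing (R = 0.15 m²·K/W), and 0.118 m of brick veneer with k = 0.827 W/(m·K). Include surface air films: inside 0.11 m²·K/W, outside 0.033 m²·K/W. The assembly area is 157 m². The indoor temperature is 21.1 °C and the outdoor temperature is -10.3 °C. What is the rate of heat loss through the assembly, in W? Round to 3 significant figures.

680 W

0.118/0.827 = 0.1427
R_total = 0.11 + 0.0237 + 6.79 + 0.15 + 0.1427 + 0.033 = 7.249 m²·K/W
Q = A·ΔT/R = 157 × (21.1 − (-10.3)) / 7.249 = 680 W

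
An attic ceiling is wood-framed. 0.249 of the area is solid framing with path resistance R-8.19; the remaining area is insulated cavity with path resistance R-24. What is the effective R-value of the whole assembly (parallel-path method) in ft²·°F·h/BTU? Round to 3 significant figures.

16.2 ft²·°F·h/BTU

U_eff = 0.751/24 + 0.249/8.19 = 0.03129 + 0.0304 = 0.06169
R_eff = 1/U_eff = 16.21 ft²·°F·h/BTU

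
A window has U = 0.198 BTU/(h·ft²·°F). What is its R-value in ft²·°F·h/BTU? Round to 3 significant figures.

5.05 ft²·°F·h/BTU

R = 1/U = 1/0.198 = 5.051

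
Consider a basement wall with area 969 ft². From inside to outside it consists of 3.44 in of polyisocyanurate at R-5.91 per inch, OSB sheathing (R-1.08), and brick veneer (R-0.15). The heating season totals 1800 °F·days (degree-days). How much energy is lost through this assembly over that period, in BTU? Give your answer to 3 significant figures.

3.44 × 5.91 = 20.33
R_total = 20.33 + 1.08 + 0.15 = 21.56 ft²·°F·h/BTU
E = A × HDD × 24 / R = 969 × 1800 × 24 / 21.56 = 1942000 BTU

1940000 BTU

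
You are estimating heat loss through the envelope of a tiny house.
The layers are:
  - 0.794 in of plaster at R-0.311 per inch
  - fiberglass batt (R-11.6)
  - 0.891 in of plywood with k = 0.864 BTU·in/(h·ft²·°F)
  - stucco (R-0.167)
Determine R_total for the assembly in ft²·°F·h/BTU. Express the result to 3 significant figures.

13.0 ft²·°F·h/BTU

0.794 × 0.311 = 0.2469
0.891/0.864 = 1.031
R_total = 0.2469 + 11.6 + 1.031 + 0.167 = 13.05 ft²·°F·h/BTU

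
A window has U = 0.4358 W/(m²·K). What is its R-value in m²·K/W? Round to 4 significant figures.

2.295 m²·K/W

R = 1/U = 1/0.4358 = 2.2946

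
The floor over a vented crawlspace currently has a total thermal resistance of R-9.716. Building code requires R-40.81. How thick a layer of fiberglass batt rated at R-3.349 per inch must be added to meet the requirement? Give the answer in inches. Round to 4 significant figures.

9.285 in

ΔR = 40.81 − 9.716 = 31.094 ft²·°F·h/BTU
L = ΔR / (R/in) = 31.094/3.349 = 9.2846 in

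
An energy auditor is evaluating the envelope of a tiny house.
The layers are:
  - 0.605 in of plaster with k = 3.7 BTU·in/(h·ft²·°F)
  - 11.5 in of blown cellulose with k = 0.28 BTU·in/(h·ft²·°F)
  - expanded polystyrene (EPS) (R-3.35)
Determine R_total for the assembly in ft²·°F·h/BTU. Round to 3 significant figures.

0.605/3.7 = 0.1635
11.5/0.28 = 41.07
R_total = 0.1635 + 41.07 + 3.35 = 44.58 ft²·°F·h/BTU

44.6 ft²·°F·h/BTU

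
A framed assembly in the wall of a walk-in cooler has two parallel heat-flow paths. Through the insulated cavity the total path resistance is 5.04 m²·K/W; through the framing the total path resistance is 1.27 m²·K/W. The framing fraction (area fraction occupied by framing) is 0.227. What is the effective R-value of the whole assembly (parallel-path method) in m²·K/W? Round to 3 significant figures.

U_eff = 0.773/5.04 + 0.227/1.27 = 0.1534 + 0.1787 = 0.3321
R_eff = 1/U_eff = 3.011 m²·K/W

3.01 m²·K/W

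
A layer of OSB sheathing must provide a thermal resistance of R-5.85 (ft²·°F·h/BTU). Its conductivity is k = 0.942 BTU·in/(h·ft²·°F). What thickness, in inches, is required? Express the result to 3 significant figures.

L = R × k = 5.85 × 0.942 = 5.511 in

5.51 in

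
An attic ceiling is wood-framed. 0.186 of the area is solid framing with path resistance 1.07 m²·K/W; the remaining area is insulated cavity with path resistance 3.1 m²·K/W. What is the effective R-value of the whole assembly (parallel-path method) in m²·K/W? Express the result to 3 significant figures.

2.29 m²·K/W

U_eff = 0.814/3.1 + 0.186/1.07 = 0.2626 + 0.1738 = 0.4364
R_eff = 1/U_eff = 2.291 m²·K/W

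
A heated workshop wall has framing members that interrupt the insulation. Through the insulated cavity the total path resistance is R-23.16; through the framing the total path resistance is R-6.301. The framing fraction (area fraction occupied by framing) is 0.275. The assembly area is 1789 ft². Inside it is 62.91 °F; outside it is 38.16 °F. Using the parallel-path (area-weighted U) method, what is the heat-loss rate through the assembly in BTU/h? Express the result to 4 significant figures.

3319 BTU/h

U_eff = 0.725/23.16 + 0.275/6.301 = 0.031304 + 0.043644 = 0.074948
R_eff = 1/U_eff = 13.343 ft²·°F·h/BTU
Q = 1789 × (62.91 − 38.16) / 13.343 = 3318.5 BTU/h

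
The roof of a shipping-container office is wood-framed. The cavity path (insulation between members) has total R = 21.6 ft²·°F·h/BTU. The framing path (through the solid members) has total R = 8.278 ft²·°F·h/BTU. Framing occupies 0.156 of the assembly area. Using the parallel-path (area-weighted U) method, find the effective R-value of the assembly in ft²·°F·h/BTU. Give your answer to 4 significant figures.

17.27 ft²·°F·h/BTU

U_eff = 0.844/21.6 + 0.156/8.278 = 0.039074 + 0.018845 = 0.057919
R_eff = 1/U_eff = 17.265 ft²·°F·h/BTU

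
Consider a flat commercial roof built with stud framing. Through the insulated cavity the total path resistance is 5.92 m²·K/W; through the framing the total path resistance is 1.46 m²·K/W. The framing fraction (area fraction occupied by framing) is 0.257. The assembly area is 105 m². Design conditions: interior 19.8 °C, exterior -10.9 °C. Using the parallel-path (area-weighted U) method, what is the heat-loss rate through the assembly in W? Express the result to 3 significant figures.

U_eff = 0.743/5.92 + 0.257/1.46 = 0.1255 + 0.176 = 0.3015
R_eff = 1/U_eff = 3.316 m²·K/W
Q = 105 × (19.8 − (-10.9)) / 3.316 = 972 W

972 W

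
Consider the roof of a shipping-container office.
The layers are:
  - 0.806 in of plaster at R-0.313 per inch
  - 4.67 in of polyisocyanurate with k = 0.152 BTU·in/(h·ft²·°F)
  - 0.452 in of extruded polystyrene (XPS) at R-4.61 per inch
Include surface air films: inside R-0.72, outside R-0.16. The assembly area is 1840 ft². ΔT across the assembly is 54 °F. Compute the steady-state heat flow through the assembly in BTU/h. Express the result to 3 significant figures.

2930 BTU/h

0.806 × 0.313 = 0.2523
4.67/0.152 = 30.72
0.452 × 4.61 = 2.084
R_total = 0.72 + 0.2523 + 30.72 + 2.084 + 0.16 = 33.94 ft²·°F·h/BTU
Q = A·ΔT/R = 1840 × 54 / 33.94 = 2928 BTU/h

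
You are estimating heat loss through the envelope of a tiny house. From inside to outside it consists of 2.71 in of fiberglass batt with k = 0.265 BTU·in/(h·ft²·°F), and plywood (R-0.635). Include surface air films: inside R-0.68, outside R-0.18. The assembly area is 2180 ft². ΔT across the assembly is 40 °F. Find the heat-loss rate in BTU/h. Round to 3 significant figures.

7440 BTU/h

2.71/0.265 = 10.23
R_total = 0.68 + 10.23 + 0.635 + 0.18 = 11.72 ft²·°F·h/BTU
Q = A·ΔT/R = 2180 × 40 / 11.72 = 7439 BTU/h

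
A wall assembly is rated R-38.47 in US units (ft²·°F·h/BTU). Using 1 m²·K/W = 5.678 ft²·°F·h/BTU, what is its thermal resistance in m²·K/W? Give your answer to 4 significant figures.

R_SI = 38.47/5.678 = 6.7753

6.775 m²·K/W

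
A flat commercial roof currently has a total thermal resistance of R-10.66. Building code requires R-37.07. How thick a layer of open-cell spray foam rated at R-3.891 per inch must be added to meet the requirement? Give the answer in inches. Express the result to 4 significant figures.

ΔR = 37.07 − 10.66 = 26.41 ft²·°F·h/BTU
L = ΔR / (R/in) = 26.41/3.891 = 6.7875 in

6.787 in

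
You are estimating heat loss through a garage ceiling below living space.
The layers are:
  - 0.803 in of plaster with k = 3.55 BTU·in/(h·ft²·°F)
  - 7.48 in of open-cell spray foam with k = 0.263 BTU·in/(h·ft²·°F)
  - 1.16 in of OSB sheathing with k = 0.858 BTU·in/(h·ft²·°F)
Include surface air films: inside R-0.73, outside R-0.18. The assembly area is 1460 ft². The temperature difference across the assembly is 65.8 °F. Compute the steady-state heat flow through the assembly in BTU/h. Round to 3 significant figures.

0.803/3.55 = 0.2262
7.48/0.263 = 28.44
1.16/0.858 = 1.352
R_total = 0.73 + 0.2262 + 28.44 + 1.352 + 0.18 = 30.93 ft²·°F·h/BTU
Q = A·ΔT/R = 1460 × 65.8 / 30.93 = 3106 BTU/h

3110 BTU/h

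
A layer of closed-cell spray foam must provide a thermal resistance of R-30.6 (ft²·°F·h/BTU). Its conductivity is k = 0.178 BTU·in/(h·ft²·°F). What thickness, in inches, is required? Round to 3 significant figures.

5.45 in

L = R × k = 30.6 × 0.178 = 5.447 in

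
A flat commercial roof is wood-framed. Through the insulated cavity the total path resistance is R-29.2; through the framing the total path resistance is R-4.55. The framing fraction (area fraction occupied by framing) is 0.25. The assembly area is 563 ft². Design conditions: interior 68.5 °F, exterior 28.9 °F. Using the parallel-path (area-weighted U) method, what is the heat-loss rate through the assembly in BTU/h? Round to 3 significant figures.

U_eff = 0.75/29.2 + 0.25/4.55 = 0.02568 + 0.05495 = 0.08063
R_eff = 1/U_eff = 12.4 ft²·°F·h/BTU
Q = 563 × (68.5 − 28.9) / 12.4 = 1798 BTU/h

1800 BTU/h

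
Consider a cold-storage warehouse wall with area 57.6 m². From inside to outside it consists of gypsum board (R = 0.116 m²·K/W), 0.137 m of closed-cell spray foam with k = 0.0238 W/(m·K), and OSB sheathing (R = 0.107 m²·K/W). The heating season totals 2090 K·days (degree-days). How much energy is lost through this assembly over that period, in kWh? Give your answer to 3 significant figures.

0.137/0.0238 = 5.756
R_total = 0.116 + 5.756 + 0.107 = 5.979 m²·K/W
E = A × HDD × 24 / R / 1000 = 57.6 × 2090 × 24 / 5.979 / 1000 = 483.2 kWh

483 kWh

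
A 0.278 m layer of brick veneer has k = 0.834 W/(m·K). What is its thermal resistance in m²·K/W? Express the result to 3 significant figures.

0.333 m²·K/W

R = L/k = 0.278/0.834 = 0.3333 m²·K/W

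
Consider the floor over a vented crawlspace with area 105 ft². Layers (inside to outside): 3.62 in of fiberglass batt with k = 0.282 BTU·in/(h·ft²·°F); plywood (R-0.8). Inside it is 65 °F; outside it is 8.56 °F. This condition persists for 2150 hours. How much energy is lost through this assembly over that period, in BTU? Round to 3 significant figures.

934000 BTU

3.62/0.282 = 12.84
R_total = 12.84 + 0.8 = 13.64 ft²·°F·h/BTU
Q = 105 × (65 − 8.56) / 13.64 = 434.6 BTU/h
E = 434.6 × 2150 = 934300 BTU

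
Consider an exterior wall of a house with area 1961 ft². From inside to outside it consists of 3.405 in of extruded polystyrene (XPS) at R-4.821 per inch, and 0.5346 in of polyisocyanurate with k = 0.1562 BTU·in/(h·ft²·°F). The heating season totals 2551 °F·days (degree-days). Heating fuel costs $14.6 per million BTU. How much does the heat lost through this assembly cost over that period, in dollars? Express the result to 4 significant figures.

88.36 dollars

3.405 × 4.821 = 16.416
0.5346/0.1562 = 3.4225
R_total = 16.416 + 3.4225 = 19.838 ft²·°F·h/BTU
E = A × HDD × 24 / R = 1961 × 2551 × 24 / 19.838 = 6052000 BTU
Cost = 6052000/10⁶ × 14.6 = $88.36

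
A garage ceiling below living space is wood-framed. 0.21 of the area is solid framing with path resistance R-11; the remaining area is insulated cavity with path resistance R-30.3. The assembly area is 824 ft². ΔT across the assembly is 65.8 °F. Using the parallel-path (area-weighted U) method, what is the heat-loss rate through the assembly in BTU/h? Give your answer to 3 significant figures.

U_eff = 0.79/30.3 + 0.21/11 = 0.02607 + 0.01909 = 0.04516
R_eff = 1/U_eff = 22.14 ft²·°F·h/BTU
Q = 824 × 65.8 / 22.14 = 2449 BTU/h

2450 BTU/h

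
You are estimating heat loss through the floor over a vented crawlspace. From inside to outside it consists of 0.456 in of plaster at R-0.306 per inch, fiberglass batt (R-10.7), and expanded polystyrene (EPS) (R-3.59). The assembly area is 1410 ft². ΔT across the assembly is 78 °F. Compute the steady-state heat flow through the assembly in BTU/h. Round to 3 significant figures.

7620 BTU/h

0.456 × 0.306 = 0.1395
R_total = 0.1395 + 10.7 + 3.59 = 14.43 ft²·°F·h/BTU
Q = A·ΔT/R = 1410 × 78 / 14.43 = 7622 BTU/h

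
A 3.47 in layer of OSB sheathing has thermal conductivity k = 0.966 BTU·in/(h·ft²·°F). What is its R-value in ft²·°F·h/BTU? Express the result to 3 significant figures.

R = L/k = 3.47/0.966 = 3.592 ft²·°F·h/BTU

3.59 ft²·°F·h/BTU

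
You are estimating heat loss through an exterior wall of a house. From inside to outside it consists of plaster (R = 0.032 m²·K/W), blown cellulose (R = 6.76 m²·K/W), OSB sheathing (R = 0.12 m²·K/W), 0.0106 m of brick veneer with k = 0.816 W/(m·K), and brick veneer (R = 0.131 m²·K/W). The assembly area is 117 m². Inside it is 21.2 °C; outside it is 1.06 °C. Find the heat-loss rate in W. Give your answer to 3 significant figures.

334 W

0.0106/0.816 = 0.01299
R_total = 0.032 + 6.76 + 0.12 + 0.01299 + 0.131 = 7.056 m²·K/W
Q = A·ΔT/R = 117 × (21.2 − 1.06) / 7.056 = 334 W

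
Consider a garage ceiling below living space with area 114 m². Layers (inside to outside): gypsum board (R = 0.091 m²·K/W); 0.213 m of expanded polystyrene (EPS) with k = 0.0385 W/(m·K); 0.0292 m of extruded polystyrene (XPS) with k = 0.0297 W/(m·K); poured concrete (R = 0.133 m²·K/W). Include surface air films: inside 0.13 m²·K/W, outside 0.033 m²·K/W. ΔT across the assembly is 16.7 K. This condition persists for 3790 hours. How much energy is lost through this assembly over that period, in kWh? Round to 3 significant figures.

1050 kWh

0.213/0.0385 = 5.532
0.0292/0.0297 = 0.9832
R_total = 0.13 + 0.091 + 5.532 + 0.9832 + 0.133 + 0.033 = 6.903 m²·K/W
Q = 114 × 16.7 / 6.903 = 275.8 W
E = 275.8 W × 3790 h / 1000 = 1045 kWh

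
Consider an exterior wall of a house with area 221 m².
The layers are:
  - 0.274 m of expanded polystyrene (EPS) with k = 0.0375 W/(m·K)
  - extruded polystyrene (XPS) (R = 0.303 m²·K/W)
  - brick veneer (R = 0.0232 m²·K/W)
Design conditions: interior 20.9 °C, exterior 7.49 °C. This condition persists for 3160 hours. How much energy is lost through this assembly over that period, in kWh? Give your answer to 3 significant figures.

0.274/0.0375 = 7.307
R_total = 7.307 + 0.303 + 0.0232 = 7.633 m²·K/W
Q = 221 × (20.9 − 7.49) / 7.633 = 388.3 W
E = 388.3 W × 3160 h / 1000 = 1227 kWh

1230 kWh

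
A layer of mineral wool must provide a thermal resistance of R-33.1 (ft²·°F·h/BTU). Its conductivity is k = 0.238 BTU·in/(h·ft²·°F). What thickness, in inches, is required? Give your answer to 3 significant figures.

7.88 in

L = R × k = 33.1 × 0.238 = 7.878 in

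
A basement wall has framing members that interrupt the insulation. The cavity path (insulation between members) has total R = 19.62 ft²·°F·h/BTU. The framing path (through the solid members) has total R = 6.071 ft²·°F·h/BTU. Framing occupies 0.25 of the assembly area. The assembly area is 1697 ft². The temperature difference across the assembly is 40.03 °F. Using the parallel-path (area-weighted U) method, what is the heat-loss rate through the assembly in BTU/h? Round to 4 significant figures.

U_eff = 0.75/19.62 + 0.25/6.071 = 0.038226 + 0.041179 = 0.079406
R_eff = 1/U_eff = 12.594 ft²·°F·h/BTU
Q = 1697 × 40.03 / 12.594 = 5394.1 BTU/h

5394 BTU/h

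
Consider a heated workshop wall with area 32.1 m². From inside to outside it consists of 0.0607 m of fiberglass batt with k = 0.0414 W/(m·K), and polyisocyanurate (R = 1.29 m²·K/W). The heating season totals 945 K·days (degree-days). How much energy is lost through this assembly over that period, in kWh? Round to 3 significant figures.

264 kWh

0.0607/0.0414 = 1.466
R_total = 1.466 + 1.29 = 2.756 m²·K/W
E = A × HDD × 24 / R / 1000 = 32.1 × 945 × 24 / 2.756 / 1000 = 264.1 kWh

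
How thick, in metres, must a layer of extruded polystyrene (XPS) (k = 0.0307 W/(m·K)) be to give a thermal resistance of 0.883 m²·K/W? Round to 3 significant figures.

0.0271 m

L = R·k = 0.883 × 0.0307 = 0.02711 m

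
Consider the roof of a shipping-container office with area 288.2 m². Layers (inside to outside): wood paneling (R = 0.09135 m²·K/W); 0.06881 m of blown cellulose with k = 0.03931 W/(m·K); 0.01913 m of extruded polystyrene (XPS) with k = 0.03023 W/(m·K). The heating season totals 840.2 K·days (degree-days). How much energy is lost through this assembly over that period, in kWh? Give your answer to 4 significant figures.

0.06881/0.03931 = 1.7504
0.01913/0.03023 = 0.63282
R_total = 0.09135 + 1.7504 + 0.63282 = 2.4746 m²·K/W
E = A × HDD × 24 / R / 1000 = 288.2 × 840.2 × 24 / 2.4746 / 1000 = 2348.4 kWh

2348 kWh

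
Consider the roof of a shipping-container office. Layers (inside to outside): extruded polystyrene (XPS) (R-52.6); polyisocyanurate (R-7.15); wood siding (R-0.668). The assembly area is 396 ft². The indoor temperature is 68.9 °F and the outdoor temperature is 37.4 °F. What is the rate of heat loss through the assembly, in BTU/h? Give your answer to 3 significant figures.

206 BTU/h

R_total = 52.6 + 7.15 + 0.668 = 60.42 ft²·°F·h/BTU
Q = A·ΔT/R = 396 × (68.9 − 37.4) / 60.42 = 206.5 BTU/h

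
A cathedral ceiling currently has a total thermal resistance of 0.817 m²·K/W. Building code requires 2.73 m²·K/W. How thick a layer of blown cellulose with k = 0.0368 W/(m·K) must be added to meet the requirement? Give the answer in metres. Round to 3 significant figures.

0.0704 m

ΔR = 2.73 − 0.817 = 1.913 m²·K/W
L = ΔR × k = 1.913 × 0.0368 = 0.0704 m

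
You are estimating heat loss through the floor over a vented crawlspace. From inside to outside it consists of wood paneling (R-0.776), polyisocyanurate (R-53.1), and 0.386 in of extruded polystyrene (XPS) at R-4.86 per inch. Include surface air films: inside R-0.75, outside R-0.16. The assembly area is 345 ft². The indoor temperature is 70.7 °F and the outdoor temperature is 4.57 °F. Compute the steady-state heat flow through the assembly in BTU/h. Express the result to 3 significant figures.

0.386 × 4.86 = 1.876
R_total = 0.75 + 0.776 + 53.1 + 1.876 + 0.16 = 56.66 ft²·°F·h/BTU
Q = A·ΔT/R = 345 × (70.7 − 4.57) / 56.66 = 402.6 BTU/h

403 BTU/h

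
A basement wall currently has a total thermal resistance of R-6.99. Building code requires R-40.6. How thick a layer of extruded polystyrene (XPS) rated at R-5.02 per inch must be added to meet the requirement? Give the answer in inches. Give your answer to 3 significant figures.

6.70 in

ΔR = 40.6 − 6.99 = 33.61 ft²·°F·h/BTU
L = ΔR / (R/in) = 33.61/5.02 = 6.695 in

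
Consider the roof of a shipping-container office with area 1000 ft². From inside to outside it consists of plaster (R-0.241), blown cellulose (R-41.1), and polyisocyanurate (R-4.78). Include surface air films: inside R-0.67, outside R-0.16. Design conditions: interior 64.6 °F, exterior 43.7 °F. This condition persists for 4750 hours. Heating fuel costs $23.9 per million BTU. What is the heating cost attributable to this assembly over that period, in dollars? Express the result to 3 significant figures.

R_total = 0.67 + 0.241 + 41.1 + 4.78 + 0.16 = 46.95 ft²·°F·h/BTU
Q = 1000 × (64.6 − 43.7) / 46.95 = 445.1 BTU/h
E = 445.1 × 4750 = 2114000 BTU
Cost = 2114000/10⁶ × 23.9 = $50.54

50.5 dollars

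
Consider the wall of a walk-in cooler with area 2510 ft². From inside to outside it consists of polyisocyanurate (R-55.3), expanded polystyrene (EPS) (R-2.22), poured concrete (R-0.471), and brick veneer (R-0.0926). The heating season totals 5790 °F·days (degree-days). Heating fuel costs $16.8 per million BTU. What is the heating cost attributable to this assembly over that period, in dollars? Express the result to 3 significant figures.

101 dollars

R_total = 55.3 + 2.22 + 0.471 + 0.0926 = 58.08 ft²·°F·h/BTU
E = A × HDD × 24 / R = 2510 × 5790 × 24 / 58.08 = 6005000 BTU
Cost = 6005000/10⁶ × 16.8 = $100.9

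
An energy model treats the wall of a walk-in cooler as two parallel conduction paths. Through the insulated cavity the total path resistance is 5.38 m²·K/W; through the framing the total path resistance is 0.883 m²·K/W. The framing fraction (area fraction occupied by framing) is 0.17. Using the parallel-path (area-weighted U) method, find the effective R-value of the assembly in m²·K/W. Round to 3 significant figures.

U_eff = 0.83/5.38 + 0.17/0.883 = 0.1543 + 0.1925 = 0.3468
R_eff = 1/U_eff = 2.884 m²·K/W

2.88 m²·K/W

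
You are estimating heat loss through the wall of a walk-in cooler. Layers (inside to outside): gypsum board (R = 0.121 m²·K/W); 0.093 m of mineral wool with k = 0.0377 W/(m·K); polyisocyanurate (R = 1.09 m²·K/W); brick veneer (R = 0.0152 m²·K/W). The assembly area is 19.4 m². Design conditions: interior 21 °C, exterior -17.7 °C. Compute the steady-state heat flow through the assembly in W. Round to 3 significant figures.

0.093/0.0377 = 2.467
R_total = 0.121 + 2.467 + 1.09 + 0.0152 = 3.693 m²·K/W
Q = A·ΔT/R = 19.4 × (21 − (-17.7)) / 3.693 = 203.3 W

203 W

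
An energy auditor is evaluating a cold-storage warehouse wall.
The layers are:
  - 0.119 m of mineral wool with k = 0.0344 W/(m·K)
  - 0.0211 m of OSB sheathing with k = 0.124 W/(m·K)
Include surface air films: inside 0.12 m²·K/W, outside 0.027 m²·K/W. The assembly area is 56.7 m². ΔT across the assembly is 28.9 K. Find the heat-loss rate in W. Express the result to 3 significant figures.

0.119/0.0344 = 3.459
0.0211/0.124 = 0.1702
R_total = 0.12 + 3.459 + 0.1702 + 0.027 = 3.776 m²·K/W
Q = A·ΔT/R = 56.7 × 28.9 / 3.776 = 433.9 W

434 W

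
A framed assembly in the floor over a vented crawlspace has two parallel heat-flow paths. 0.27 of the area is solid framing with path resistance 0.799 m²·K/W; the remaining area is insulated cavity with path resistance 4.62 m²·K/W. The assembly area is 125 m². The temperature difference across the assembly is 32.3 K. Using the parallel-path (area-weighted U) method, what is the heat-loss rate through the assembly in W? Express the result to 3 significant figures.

U_eff = 0.73/4.62 + 0.27/0.799 = 0.158 + 0.3379 = 0.4959
R_eff = 1/U_eff = 2.016 m²·K/W
Q = 125 × 32.3 / 2.016 = 2002 W

2000 W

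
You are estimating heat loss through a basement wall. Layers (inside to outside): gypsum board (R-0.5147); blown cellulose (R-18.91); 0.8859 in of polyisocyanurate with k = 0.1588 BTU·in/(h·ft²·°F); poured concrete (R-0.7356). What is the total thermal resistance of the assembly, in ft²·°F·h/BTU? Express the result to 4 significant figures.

0.8859/0.1588 = 5.5787
R_total = 0.5147 + 18.91 + 5.5787 + 0.7356 = 25.739 ft²·°F·h/BTU

25.74 ft²·°F·h/BTU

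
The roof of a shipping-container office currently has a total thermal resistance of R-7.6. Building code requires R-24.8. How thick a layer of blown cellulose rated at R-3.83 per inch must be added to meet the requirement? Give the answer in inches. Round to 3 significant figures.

4.49 in

ΔR = 24.8 − 7.6 = 17.2 ft²·°F·h/BTU
L = ΔR / (R/in) = 17.2/3.83 = 4.491 in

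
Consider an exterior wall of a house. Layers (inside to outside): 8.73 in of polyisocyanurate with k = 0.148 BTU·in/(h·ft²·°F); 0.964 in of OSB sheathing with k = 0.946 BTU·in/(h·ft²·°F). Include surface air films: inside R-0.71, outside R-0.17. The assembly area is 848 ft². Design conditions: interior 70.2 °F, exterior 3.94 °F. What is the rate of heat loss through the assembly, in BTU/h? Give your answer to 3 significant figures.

923 BTU/h

8.73/0.148 = 58.99
0.964/0.946 = 1.019
R_total = 0.71 + 58.99 + 1.019 + 0.17 = 60.89 ft²·°F·h/BTU
Q = A·ΔT/R = 848 × (70.2 − 3.94) / 60.89 = 922.9 BTU/h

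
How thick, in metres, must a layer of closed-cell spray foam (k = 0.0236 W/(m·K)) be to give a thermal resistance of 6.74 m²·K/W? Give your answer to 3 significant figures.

0.159 m

L = R·k = 6.74 × 0.0236 = 0.1591 m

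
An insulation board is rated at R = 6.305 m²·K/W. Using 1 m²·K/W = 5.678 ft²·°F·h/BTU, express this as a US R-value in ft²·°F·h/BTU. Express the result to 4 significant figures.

35.80 ft²·°F·h/BTU

R_US = 6.305 × 5.678 = 35.8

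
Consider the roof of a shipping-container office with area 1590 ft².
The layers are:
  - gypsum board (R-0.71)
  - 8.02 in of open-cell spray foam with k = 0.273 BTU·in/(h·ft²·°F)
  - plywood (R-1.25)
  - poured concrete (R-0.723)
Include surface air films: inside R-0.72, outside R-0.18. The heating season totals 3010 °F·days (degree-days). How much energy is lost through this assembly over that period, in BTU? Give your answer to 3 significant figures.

8.02/0.273 = 29.38
R_total = 0.72 + 0.71 + 29.38 + 1.25 + 0.723 + 0.18 = 32.96 ft²·°F·h/BTU
E = A × HDD × 24 / R = 1590 × 3010 × 24 / 32.96 = 3485000 BTU

3480000 BTU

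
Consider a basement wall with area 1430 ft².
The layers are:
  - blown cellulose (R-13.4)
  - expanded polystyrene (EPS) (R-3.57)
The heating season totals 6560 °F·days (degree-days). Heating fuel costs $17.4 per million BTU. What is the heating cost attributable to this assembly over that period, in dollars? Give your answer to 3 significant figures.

231 dollars

R_total = 13.4 + 3.57 = 16.97 ft²·°F·h/BTU
E = A × HDD × 24 / R = 1430 × 6560 × 24 / 16.97 = 13270000 BTU
Cost = 13270000/10⁶ × 17.4 = $230.8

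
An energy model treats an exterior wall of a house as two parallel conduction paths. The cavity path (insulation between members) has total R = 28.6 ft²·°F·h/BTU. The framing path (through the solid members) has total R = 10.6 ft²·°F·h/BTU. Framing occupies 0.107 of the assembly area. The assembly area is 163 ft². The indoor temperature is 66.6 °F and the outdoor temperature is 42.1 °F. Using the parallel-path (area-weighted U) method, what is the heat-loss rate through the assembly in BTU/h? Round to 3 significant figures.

U_eff = 0.893/28.6 + 0.107/10.6 = 0.03122 + 0.01009 = 0.04132
R_eff = 1/U_eff = 24.2 ft²·°F·h/BTU
Q = 163 × (66.6 − 42.1) / 24.2 = 165 BTU/h

165 BTU/h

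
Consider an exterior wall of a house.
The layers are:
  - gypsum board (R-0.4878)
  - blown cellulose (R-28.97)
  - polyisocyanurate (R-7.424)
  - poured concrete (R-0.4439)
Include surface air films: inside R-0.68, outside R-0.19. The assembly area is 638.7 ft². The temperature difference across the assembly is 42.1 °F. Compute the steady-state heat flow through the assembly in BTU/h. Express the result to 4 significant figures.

R_total = 0.68 + 0.4878 + 28.97 + 7.424 + 0.4439 + 0.19 = 38.196 ft²·°F·h/BTU
Q = A·ΔT/R = 638.7 × 42.1 / 38.196 = 703.99 BTU/h

704.0 BTU/h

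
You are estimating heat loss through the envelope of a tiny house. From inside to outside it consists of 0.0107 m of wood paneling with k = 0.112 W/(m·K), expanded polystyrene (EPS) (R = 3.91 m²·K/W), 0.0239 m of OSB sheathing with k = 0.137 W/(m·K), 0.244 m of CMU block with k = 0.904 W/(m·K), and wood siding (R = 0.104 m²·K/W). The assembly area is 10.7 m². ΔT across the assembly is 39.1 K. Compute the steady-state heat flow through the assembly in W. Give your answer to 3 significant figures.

0.0107/0.112 = 0.09554
0.0239/0.137 = 0.1745
0.244/0.904 = 0.2699
R_total = 0.09554 + 3.91 + 0.1745 + 0.2699 + 0.104 = 4.554 m²·K/W
Q = A·ΔT/R = 10.7 × 39.1 / 4.554 = 91.87 W

91.9 W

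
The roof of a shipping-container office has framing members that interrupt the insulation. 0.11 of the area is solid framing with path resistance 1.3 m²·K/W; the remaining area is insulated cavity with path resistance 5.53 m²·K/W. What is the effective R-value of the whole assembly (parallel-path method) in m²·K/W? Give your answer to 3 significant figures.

4.07 m²·K/W

U_eff = 0.89/5.53 + 0.11/1.3 = 0.1609 + 0.08462 = 0.2456
R_eff = 1/U_eff = 4.072 m²·K/W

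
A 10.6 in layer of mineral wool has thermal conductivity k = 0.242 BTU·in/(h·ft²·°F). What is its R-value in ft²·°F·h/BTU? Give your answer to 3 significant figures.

43.8 ft²·°F·h/BTU

R = L/k = 10.6/0.242 = 43.8 ft²·°F·h/BTU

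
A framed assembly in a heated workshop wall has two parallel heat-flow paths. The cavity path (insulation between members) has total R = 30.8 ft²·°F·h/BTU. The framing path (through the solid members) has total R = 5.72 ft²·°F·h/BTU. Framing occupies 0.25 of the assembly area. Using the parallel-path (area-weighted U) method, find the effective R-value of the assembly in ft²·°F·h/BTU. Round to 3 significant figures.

U_eff = 0.75/30.8 + 0.25/5.72 = 0.02435 + 0.04371 = 0.06806
R_eff = 1/U_eff = 14.69 ft²·°F·h/BTU

14.7 ft²·°F·h/BTU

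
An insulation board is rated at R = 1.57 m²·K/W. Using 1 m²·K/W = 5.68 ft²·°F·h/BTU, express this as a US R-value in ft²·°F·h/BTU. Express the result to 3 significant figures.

R_US = 1.57 × 5.68 = 8.918

8.92 ft²·°F·h/BTU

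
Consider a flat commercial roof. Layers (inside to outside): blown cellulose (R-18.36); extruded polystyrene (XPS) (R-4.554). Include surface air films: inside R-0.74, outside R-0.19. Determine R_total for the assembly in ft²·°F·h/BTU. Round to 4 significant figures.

23.84 ft²·°F·h/BTU

R_total = 0.74 + 18.36 + 4.554 + 0.19 = 23.844 ft²·°F·h/BTU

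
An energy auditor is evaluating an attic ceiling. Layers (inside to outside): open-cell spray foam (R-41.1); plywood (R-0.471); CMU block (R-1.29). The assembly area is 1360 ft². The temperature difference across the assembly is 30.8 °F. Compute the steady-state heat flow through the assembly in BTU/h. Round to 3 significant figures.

R_total = 41.1 + 0.471 + 1.29 = 42.86 ft²·°F·h/BTU
Q = A·ΔT/R = 1360 × 30.8 / 42.86 = 977.3 BTU/h

977 BTU/h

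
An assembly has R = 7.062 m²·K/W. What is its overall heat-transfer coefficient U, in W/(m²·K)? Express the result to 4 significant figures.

0.1416 W/(m²·K)

U = 1/R = 1/7.062 = 0.1416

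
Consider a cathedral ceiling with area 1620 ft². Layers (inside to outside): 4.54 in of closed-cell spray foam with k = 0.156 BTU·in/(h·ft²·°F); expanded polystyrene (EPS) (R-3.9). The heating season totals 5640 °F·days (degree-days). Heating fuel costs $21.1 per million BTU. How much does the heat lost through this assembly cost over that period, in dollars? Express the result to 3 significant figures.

4.54/0.156 = 29.1
R_total = 29.1 + 3.9 = 33 ft²·°F·h/BTU
E = A × HDD × 24 / R = 1620 × 5640 × 24 / 33 = 6644000 BTU
Cost = 6644000/10⁶ × 21.1 = $140.2

140 dollars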